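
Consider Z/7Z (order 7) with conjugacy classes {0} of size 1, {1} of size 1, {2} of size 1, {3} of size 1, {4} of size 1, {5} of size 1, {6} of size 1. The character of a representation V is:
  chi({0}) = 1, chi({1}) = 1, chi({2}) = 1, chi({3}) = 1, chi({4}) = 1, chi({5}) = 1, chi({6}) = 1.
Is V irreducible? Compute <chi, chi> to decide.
Irreducible: <chi, chi> = 1.

Justification: <chi, chi> = (1/|G|) sum_C |C| * |chi(C)|^2 = (1/7)[1*|1|^2 + 1*|1|^2 + 1*|1|^2 + 1*|1|^2 + 1*|1|^2 + 1*|1|^2 + 1*|1|^2]
  = (1/7)[(1) + (1) + (1) + (1) + (1) + (1) + (1)] = 7/7 = 1.
(Exp terms are combined using exp(i*s)*conj(exp(i*t)) = exp(i*(s-t)), and sums of them are collapsed using the identity that for every m > 1 the m distinct m-th roots of unity sum to 0, e.g. 1 + exp(2*I*pi/3) + exp(-2*I*pi/3) = 0.)
A character is irreducible iff <chi, chi> = 1, so this representation is irreducible.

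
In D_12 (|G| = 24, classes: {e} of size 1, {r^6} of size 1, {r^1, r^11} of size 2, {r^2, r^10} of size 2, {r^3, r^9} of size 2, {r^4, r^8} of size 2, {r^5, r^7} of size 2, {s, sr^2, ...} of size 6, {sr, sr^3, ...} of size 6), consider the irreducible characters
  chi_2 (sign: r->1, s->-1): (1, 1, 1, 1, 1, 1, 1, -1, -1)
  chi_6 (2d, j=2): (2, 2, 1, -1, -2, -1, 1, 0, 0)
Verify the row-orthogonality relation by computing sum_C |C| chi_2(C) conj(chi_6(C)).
Sum = 0; so <chi_2, chi_6> = 0 (distinct irreducibles are orthogonal).

Working: Compute term by term over conjugacy classes (|C| * chi_2(C) * conj(chi_6(C))):
  1*(1)*conj(2) + 1*(1)*conj(2) + 2*(1)*conj(1) + 2*(1)*conj(-1) + 2*(1)*conj(-2) + 2*(1)*conj(-1) + 2*(1)*conj(1) + 6*(-1)*conj(0) + 6*(-1)*conj(0)
  = (2) + (2) + (2) + (-2) + (-4) + (-2) + (2) + (0) + (0)
  = 0.
Dividing by |G| = 24 gives 0/24 = 0, matching the row-orthogonality relation <chi_2, chi_6> = [chi_2 = chi_6].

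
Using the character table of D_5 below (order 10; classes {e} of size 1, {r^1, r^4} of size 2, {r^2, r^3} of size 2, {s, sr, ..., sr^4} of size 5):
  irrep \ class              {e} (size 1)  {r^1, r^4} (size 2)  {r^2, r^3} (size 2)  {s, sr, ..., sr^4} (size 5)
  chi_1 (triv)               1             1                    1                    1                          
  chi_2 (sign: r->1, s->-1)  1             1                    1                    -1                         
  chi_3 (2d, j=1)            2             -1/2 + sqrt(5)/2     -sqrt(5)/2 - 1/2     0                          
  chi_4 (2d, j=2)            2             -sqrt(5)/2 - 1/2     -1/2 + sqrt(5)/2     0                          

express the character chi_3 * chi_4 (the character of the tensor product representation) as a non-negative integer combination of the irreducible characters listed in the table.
chi_3 tensor chi_4 = chi_3 + chi_4 (all other irreducibles have multiplicity 0).

Details: The character of a tensor product is the pointwise product (chi_3 * chi_4)(C) = chi_3(C) * chi_4(C):
  {e}: (2)*(2), {r^1, r^4}: (-1/2 + sqrt(5)/2)*(-sqrt(5)/2 - 1/2), {r^2, r^3}: (-sqrt(5)/2 - 1/2)*(-1/2 + sqrt(5)/2), {s, sr, ..., sr^4}: (0)*(0)
so (chi_3 * chi_4) takes values
  {e} -> 4, {r^1, r^4} -> -1, {r^2, r^3} -> -1, {s, sr, ..., sr^4} -> 0.
Now take the inner product of this character with each irreducible chi from the table, <chi_3*chi_4, chi> = (1/10) sum_C |C| (chi_3*chi_4)(C) conj(chi(C)):
  <chi_3*chi_4, chi_1> = (1/10)[1*(4)*conj(1) + 2*(-1)*conj(1) + 2*(-1)*conj(1) + 5*(0)*conj(1)]
      = (1/10)[(4) + (-2) + (-2) + (0)] = 0/10 = 0
  <chi_3*chi_4, chi_2> = (1/10)[1*(4)*conj(1) + 2*(-1)*conj(1) + 2*(-1)*conj(1) + 5*(0)*conj(-1)]
      = (1/10)[(4) + (-2) + (-2) + (0)] = 0/10 = 0
  <chi_3*chi_4, chi_3> = (1/10)[1*(4)*conj(2) + 2*(-1)*conj(-1/2 + sqrt(5)/2) + 2*(-1)*conj(-sqrt(5)/2 - 1/2) + 5*(0)*conj(0)]
      = (1/10)[(8) + (1 - sqrt(5)) + (1 + sqrt(5)) + (0)] = 10/10 = 1
  <chi_3*chi_4, chi_4> = (1/10)[1*(4)*conj(2) + 2*(-1)*conj(-sqrt(5)/2 - 1/2) + 2*(-1)*conj(-1/2 + sqrt(5)/2) + 5*(0)*conj(0)]
      = (1/10)[(8) + (1 + sqrt(5)) + (1 - sqrt(5)) + (0)] = 10/10 = 1
Hence the multiplicities are chi_3: 1, chi_4: 1. Dimension check: dim(chi_3)*dim(chi_4) = 2*2 = 4 and sum (mult * dim) = 1*2 + 1*2 = 4.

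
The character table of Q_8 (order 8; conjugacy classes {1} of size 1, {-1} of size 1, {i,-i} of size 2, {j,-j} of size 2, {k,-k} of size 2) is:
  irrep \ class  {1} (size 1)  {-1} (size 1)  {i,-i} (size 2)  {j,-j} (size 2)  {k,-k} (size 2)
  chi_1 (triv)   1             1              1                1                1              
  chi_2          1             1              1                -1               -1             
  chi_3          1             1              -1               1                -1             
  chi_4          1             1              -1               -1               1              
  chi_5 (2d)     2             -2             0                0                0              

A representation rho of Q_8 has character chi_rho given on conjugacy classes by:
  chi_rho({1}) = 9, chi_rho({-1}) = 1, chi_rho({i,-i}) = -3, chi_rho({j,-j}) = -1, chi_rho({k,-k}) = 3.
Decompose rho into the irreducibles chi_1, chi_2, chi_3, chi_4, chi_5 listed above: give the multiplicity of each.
Multiplicities: chi_1: 1, chi_2: 0, chi_3: 1, chi_4: 3, chi_5: 2.

Details: Use <chi_rho, chi> = (1/|G|) sum_C |C| * chi_rho(C) * conj(chi(C)) with |G| = 8 for each irreducible chi in the table:
  <chi_rho, chi_1> = (1/8)[1*(9)*conj(1) + 1*(1)*conj(1) + 2*(-3)*conj(1) + 2*(-1)*conj(1) + 2*(3)*conj(1)]
      = (1/8)[(9) + (1) + (-6) + (-2) + (6)] = 8/8 = 1
  <chi_rho, chi_2> = (1/8)[1*(9)*conj(1) + 1*(1)*conj(1) + 2*(-3)*conj(1) + 2*(-1)*conj(-1) + 2*(3)*conj(-1)]
      = (1/8)[(9) + (1) + (-6) + (2) + (-6)] = 0/8 = 0
  <chi_rho, chi_3> = (1/8)[1*(9)*conj(1) + 1*(1)*conj(1) + 2*(-3)*conj(-1) + 2*(-1)*conj(1) + 2*(3)*conj(-1)]
      = (1/8)[(9) + (1) + (6) + (-2) + (-6)] = 8/8 = 1
  <chi_rho, chi_4> = (1/8)[1*(9)*conj(1) + 1*(1)*conj(1) + 2*(-3)*conj(-1) + 2*(-1)*conj(-1) + 2*(3)*conj(1)]
      = (1/8)[(9) + (1) + (6) + (2) + (6)] = 24/8 = 3
  <chi_rho, chi_5> = (1/8)[1*(9)*conj(2) + 1*(1)*conj(-2) + 2*(-3)*conj(0) + 2*(-1)*conj(0) + 2*(3)*conj(0)]
      = (1/8)[(18) + (-2) + (0) + (0) + (0)] = 16/8 = 2
Dimension check: dim(rho) = sum (mult * dim) = 1*1 + 0*1 + 1*1 + 3*1 + 2*2 = 9 = chi_rho(e) = 9.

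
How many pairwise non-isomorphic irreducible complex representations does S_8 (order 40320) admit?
22

Reasoning: The number of irreducible complex representations of a finite group equals its number of conjugacy classes. Conjugacy classes in S_8 correspond to cycle types, i.e. partitions of 8; there are p(8) = 22 of them, so S_8 (order 40320) has exactly 22 irreducible complex representations.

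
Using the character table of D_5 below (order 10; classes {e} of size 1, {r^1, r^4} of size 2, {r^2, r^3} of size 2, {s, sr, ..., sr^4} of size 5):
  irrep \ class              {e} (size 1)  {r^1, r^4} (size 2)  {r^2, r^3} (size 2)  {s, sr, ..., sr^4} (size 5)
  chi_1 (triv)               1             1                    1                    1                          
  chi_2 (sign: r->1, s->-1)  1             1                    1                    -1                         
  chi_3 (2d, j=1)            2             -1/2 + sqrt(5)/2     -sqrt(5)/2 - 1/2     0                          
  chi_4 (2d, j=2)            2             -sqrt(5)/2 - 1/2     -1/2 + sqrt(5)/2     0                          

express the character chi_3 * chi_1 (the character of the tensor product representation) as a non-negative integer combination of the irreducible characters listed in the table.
chi_3 tensor chi_1 = chi_3 (all other irreducibles have multiplicity 0).

Why: The character of a tensor product is the pointwise product (chi_3 * chi_1)(C) = chi_3(C) * chi_1(C):
  {e}: (2)*(1), {r^1, r^4}: (-1/2 + sqrt(5)/2)*(1), {r^2, r^3}: (-sqrt(5)/2 - 1/2)*(1), {s, sr, ..., sr^4}: (0)*(1)
so (chi_3 * chi_1) takes values
  {e} -> 2, {r^1, r^4} -> -1/2 + sqrt(5)/2, {r^2, r^3} -> -sqrt(5)/2 - 1/2, {s, sr, ..., sr^4} -> 0.
Now take the inner product of this character with each irreducible chi from the table, <chi_3*chi_1, chi> = (1/10) sum_C |C| (chi_3*chi_1)(C) conj(chi(C)):
  <chi_3*chi_1, chi_1> = (1/10)[1*(2)*conj(1) + 2*(-1/2 + sqrt(5)/2)*conj(1) + 2*(-sqrt(5)/2 - 1/2)*conj(1) + 5*(0)*conj(1)]
      = (1/10)[(2) + (-1 + sqrt(5)) + (-sqrt(5) - 1) + (0)] = 0/10 = 0
  <chi_3*chi_1, chi_2> = (1/10)[1*(2)*conj(1) + 2*(-1/2 + sqrt(5)/2)*conj(1) + 2*(-sqrt(5)/2 - 1/2)*conj(1) + 5*(0)*conj(-1)]
      = (1/10)[(2) + (-1 + sqrt(5)) + (-sqrt(5) - 1) + (0)] = 0/10 = 0
  <chi_3*chi_1, chi_3> = (1/10)[1*(2)*conj(2) + 2*(-1/2 + sqrt(5)/2)*conj(-1/2 + sqrt(5)/2) + 2*(-sqrt(5)/2 - 1/2)*conj(-sqrt(5)/2 - 1/2) + 5*(0)*conj(0)]
      = (1/10)[(4) + (3 - sqrt(5)) + (sqrt(5) + 3) + (0)] = 10/10 = 1
  <chi_3*chi_1, chi_4> = (1/10)[1*(2)*conj(2) + 2*(-1/2 + sqrt(5)/2)*conj(-sqrt(5)/2 - 1/2) + 2*(-sqrt(5)/2 - 1/2)*conj(-1/2 + sqrt(5)/2) + 5*(0)*conj(0)]
      = (1/10)[(4) + (-2) + (-2) + (0)] = 0/10 = 0
Hence the multiplicities are chi_3: 1. Dimension check: dim(chi_3)*dim(chi_1) = 2*1 = 2 and sum (mult * dim) = 1*2 = 2.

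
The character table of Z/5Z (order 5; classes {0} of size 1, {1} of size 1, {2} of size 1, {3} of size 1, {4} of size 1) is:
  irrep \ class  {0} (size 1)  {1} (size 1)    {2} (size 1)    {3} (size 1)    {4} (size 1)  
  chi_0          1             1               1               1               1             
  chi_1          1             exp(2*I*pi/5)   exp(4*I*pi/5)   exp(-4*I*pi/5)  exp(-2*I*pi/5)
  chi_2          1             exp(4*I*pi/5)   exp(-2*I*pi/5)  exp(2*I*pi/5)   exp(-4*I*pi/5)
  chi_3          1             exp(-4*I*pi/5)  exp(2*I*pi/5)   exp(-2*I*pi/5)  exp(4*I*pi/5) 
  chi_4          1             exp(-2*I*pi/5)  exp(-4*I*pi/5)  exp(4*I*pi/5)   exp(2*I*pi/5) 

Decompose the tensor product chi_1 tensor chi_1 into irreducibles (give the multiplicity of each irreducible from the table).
chi_1 tensor chi_1 = chi_2 (all other irreducibles have multiplicity 0).

Details: The character of a tensor product is the pointwise product (chi_1 * chi_1)(C) = chi_1(C) * chi_1(C):
  {0}: (1)*(1), {1}: (exp(2*I*pi/5))*(exp(2*I*pi/5)), {2}: (exp(4*I*pi/5))*(exp(4*I*pi/5)), {3}: (exp(-4*I*pi/5))*(exp(-4*I*pi/5)), {4}: (exp(-2*I*pi/5))*(exp(-2*I*pi/5))
so (chi_1 * chi_1) takes values
  {0} -> 1, {1} -> exp(4*I*pi/5), {2} -> exp(-2*I*pi/5), {3} -> exp(2*I*pi/5), {4} -> exp(-4*I*pi/5).
Now take the inner product of this character with each irreducible chi from the table, <chi_1*chi_1, chi> = (1/5) sum_C |C| (chi_1*chi_1)(C) conj(chi(C)):
  <chi_1*chi_1, chi_0> = (1/5)[1*(1)*conj(1) + 1*(exp(4*I*pi/5))*conj(1) + 1*(exp(-2*I*pi/5))*conj(1) + 1*(exp(2*I*pi/5))*conj(1) + 1*(exp(-4*I*pi/5))*conj(1)]
      = (1/5)[(1) + (exp(4*I*pi/5)) + (exp(-2*I*pi/5)) + (exp(2*I*pi/5)) + (exp(-4*I*pi/5))] = 0/5 = 0
  <chi_1*chi_1, chi_1> = (1/5)[1*(1)*conj(1) + 1*(exp(4*I*pi/5))*conj(exp(2*I*pi/5)) + 1*(exp(-2*I*pi/5))*conj(exp(4*I*pi/5)) + 1*(exp(2*I*pi/5))*conj(exp(-4*I*pi/5)) + 1*(exp(-4*I*pi/5))*conj(exp(-2*I*pi/5))]
      = (1/5)[(1) + (exp(2*I*pi/5)) + (exp(4*I*pi/5)) + (exp(-4*I*pi/5)) + (exp(-2*I*pi/5))] = 0/5 = 0
  <chi_1*chi_1, chi_2> = (1/5)[1*(1)*conj(1) + 1*(exp(4*I*pi/5))*conj(exp(4*I*pi/5)) + 1*(exp(-2*I*pi/5))*conj(exp(-2*I*pi/5)) + 1*(exp(2*I*pi/5))*conj(exp(2*I*pi/5)) + 1*(exp(-4*I*pi/5))*conj(exp(-4*I*pi/5))]
      = (1/5)[(1) + (1) + (1) + (1) + (1)] = 5/5 = 1
  <chi_1*chi_1, chi_3> = (1/5)[1*(1)*conj(1) + 1*(exp(4*I*pi/5))*conj(exp(-4*I*pi/5)) + 1*(exp(-2*I*pi/5))*conj(exp(2*I*pi/5)) + 1*(exp(2*I*pi/5))*conj(exp(-2*I*pi/5)) + 1*(exp(-4*I*pi/5))*conj(exp(4*I*pi/5))]
      = (1/5)[(1) + (exp(-2*I*pi/5)) + (exp(-4*I*pi/5)) + (exp(4*I*pi/5)) + (exp(2*I*pi/5))] = 0/5 = 0
  <chi_1*chi_1, chi_4> = (1/5)[1*(1)*conj(1) + 1*(exp(4*I*pi/5))*conj(exp(-2*I*pi/5)) + 1*(exp(-2*I*pi/5))*conj(exp(-4*I*pi/5)) + 1*(exp(2*I*pi/5))*conj(exp(4*I*pi/5)) + 1*(exp(-4*I*pi/5))*conj(exp(2*I*pi/5))]
      = (1/5)[(1) + (exp(-4*I*pi/5)) + (exp(2*I*pi/5)) + (exp(-2*I*pi/5)) + (exp(4*I*pi/5))] = 0/5 = 0
(Exp terms are combined using exp(i*s)*conj(exp(i*t)) = exp(i*(s-t)), and sums of them are collapsed using the identity that for every m > 1 the m distinct m-th roots of unity sum to 0, e.g. 1 + exp(2*I*pi/3) + exp(-2*I*pi/3) = 0.)
Hence the multiplicities are chi_2: 1. Dimension check: dim(chi_1)*dim(chi_1) = 1*1 = 1 and sum (mult * dim) = 1*1 = 1.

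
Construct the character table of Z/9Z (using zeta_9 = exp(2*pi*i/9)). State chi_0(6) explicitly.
Character table of Z/9Z (irreps indexed chi_0,...,chi_8 with chi_k(m) = zeta_9^(k*m), zeta_9 = exp(2*pi*i/9)):
  irrep \ class  {0} (size 1)  {1} (size 1)    {2} (size 1)    {3} (size 1)    {4} (size 1)    {5} (size 1)    {6} (size 1)    {7} (size 1)    {8} (size 1)  
  chi_0          1             1               1               1               1               1               1               1               1             
  chi_1          1             exp(2*I*pi/9)   exp(4*I*pi/9)   exp(2*I*pi/3)   exp(8*I*pi/9)   exp(-8*I*pi/9)  exp(-2*I*pi/3)  exp(-4*I*pi/9)  exp(-2*I*pi/9)
  chi_2          1             exp(4*I*pi/9)   exp(8*I*pi/9)   exp(-2*I*pi/3)  exp(-2*I*pi/9)  exp(2*I*pi/9)   exp(2*I*pi/3)   exp(-8*I*pi/9)  exp(-4*I*pi/9)
  chi_3          1             exp(2*I*pi/3)   exp(-2*I*pi/3)  1               exp(2*I*pi/3)   exp(-2*I*pi/3)  1               exp(2*I*pi/3)   exp(-2*I*pi/3)
  chi_4          1             exp(8*I*pi/9)   exp(-2*I*pi/9)  exp(2*I*pi/3)   exp(-4*I*pi/9)  exp(4*I*pi/9)   exp(-2*I*pi/3)  exp(2*I*pi/9)   exp(-8*I*pi/9)
  chi_5          1             exp(-8*I*pi/9)  exp(2*I*pi/9)   exp(-2*I*pi/3)  exp(4*I*pi/9)   exp(-4*I*pi/9)  exp(2*I*pi/3)   exp(-2*I*pi/9)  exp(8*I*pi/9) 
  chi_6          1             exp(-2*I*pi/3)  exp(2*I*pi/3)   1               exp(-2*I*pi/3)  exp(2*I*pi/3)   1               exp(-2*I*pi/3)  exp(2*I*pi/3) 
  chi_7          1             exp(-4*I*pi/9)  exp(-8*I*pi/9)  exp(2*I*pi/3)   exp(2*I*pi/9)   exp(-2*I*pi/9)  exp(-2*I*pi/3)  exp(8*I*pi/9)   exp(4*I*pi/9) 
  chi_8          1             exp(-2*I*pi/9)  exp(-4*I*pi/9)  exp(-2*I*pi/3)  exp(-8*I*pi/9)  exp(8*I*pi/9)   exp(2*I*pi/3)   exp(4*I*pi/9)   exp(2*I*pi/9) 

Spot check: chi_0(6) = zeta_9^(0*6) = zeta_9^0 = 1.

Why: Z/9Z is abelian, so all 9 irreducible complex representations are 1-dimensional. They are given by chi_k(m) = zeta_9^(k*m) for k = 0,...,8. Row orthogonality: sum_m chi_k(m) conj(chi_l(m)) = 9 * [k = l].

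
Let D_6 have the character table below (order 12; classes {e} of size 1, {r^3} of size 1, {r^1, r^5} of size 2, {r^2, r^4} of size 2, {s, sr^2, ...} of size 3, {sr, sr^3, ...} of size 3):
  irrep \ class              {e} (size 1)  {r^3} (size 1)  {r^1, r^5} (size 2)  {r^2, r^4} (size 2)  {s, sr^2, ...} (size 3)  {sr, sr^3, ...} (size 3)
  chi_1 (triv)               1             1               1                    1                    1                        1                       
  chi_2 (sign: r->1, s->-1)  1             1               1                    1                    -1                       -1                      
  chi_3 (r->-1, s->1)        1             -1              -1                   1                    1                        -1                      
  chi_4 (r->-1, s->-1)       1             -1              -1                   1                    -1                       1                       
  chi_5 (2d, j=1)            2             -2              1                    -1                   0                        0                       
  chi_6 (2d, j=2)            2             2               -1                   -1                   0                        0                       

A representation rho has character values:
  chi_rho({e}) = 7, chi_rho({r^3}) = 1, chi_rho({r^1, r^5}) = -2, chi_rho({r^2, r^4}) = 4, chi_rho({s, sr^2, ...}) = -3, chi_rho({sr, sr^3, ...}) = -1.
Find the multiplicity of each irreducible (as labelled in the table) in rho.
Multiplicities: chi_1: 0, chi_2: 2, chi_3: 1, chi_4: 2, chi_5: 0, chi_6: 1.

Why: Use <chi_rho, chi> = (1/|G|) sum_C |C| * chi_rho(C) * conj(chi(C)) with |G| = 12 for each irreducible chi in the table:
  <chi_rho, chi_1> = (1/12)[1*(7)*conj(1) + 1*(1)*conj(1) + 2*(-2)*conj(1) + 2*(4)*conj(1) + 3*(-3)*conj(1) + 3*(-1)*conj(1)]
      = (1/12)[(7) + (1) + (-4) + (8) + (-9) + (-3)] = 0/12 = 0
  <chi_rho, chi_2> = (1/12)[1*(7)*conj(1) + 1*(1)*conj(1) + 2*(-2)*conj(1) + 2*(4)*conj(1) + 3*(-3)*conj(-1) + 3*(-1)*conj(-1)]
      = (1/12)[(7) + (1) + (-4) + (8) + (9) + (3)] = 24/12 = 2
  <chi_rho, chi_3> = (1/12)[1*(7)*conj(1) + 1*(1)*conj(-1) + 2*(-2)*conj(-1) + 2*(4)*conj(1) + 3*(-3)*conj(1) + 3*(-1)*conj(-1)]
      = (1/12)[(7) + (-1) + (4) + (8) + (-9) + (3)] = 12/12 = 1
  <chi_rho, chi_4> = (1/12)[1*(7)*conj(1) + 1*(1)*conj(-1) + 2*(-2)*conj(-1) + 2*(4)*conj(1) + 3*(-3)*conj(-1) + 3*(-1)*conj(1)]
      = (1/12)[(7) + (-1) + (4) + (8) + (9) + (-3)] = 24/12 = 2
  <chi_rho, chi_5> = (1/12)[1*(7)*conj(2) + 1*(1)*conj(-2) + 2*(-2)*conj(1) + 2*(4)*conj(-1) + 3*(-3)*conj(0) + 3*(-1)*conj(0)]
      = (1/12)[(14) + (-2) + (-4) + (-8) + (0) + (0)] = 0/12 = 0
  <chi_rho, chi_6> = (1/12)[1*(7)*conj(2) + 1*(1)*conj(2) + 2*(-2)*conj(-1) + 2*(4)*conj(-1) + 3*(-3)*conj(0) + 3*(-1)*conj(0)]
      = (1/12)[(14) + (2) + (4) + (-8) + (0) + (0)] = 12/12 = 1
Dimension check: dim(rho) = sum (mult * dim) = 0*1 + 2*1 + 1*1 + 2*1 + 0*2 + 1*2 = 7 = chi_rho(e) = 7.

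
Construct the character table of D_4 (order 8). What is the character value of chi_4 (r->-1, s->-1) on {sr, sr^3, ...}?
Conjugacy classes: {e} of size 1, {r^2} of size 1, {r^1, r^3} of size 2, {s, sr^2, ...} of size 2, {sr, sr^3, ...} of size 2.
Character table:
  irrep \ class              {e} (size 1)  {r^2} (size 1)  {r^1, r^3} (size 2)  {s, sr^2, ...} (size 2)  {sr, sr^3, ...} (size 2)
  chi_1 (triv)               1             1               1                    1                        1                       
  chi_2 (sign: r->1, s->-1)  1             1               1                    -1                       -1                      
  chi_3 (r->-1, s->1)        1             1               -1                   1                        -1                      
  chi_4 (r->-1, s->-1)       1             1               -1                   -1                       1                       
  chi_5 (2d, j=1)            2             -2              0                    0                        0                       

Spot check: chi_4 (r->-1, s->-1) on {sr, sr^3, ...} = 1.

Derivation: D_4 has order 2*4 = 8 with 5 conjugacy classes, hence 5 irreducibles. Sum of squared dims 1 + 1 + 1 + 1 + 4 = 8 = |G|. Linear characters come from the abelianisation; the 2-dimensional irreps have character r^k -> 2*cos(2*pi*j*k/4), reflections -> 0.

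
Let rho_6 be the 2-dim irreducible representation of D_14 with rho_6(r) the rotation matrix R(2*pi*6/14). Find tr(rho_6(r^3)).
chi_{rho_6}(r^3) = 2*cos(2*pi*6*3/14) = -2*cos(3*pi/7)

Working: rho_6(r^3) is rotation by angle 2*pi*6*3/14, whose trace is 2*cos(2*pi*6*3/14) = -2*cos(3*pi/7).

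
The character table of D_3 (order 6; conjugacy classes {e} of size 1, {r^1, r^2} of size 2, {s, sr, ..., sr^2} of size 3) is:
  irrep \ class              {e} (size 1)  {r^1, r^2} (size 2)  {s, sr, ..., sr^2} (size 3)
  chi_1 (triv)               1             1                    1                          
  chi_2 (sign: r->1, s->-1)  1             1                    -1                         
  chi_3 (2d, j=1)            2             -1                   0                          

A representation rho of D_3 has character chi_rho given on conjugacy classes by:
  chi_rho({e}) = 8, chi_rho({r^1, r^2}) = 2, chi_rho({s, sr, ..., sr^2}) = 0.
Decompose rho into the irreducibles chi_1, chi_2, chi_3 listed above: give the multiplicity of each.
Multiplicities: chi_1: 2, chi_2: 2, chi_3: 2.

Derivation: Use <chi_rho, chi> = (1/|G|) sum_C |C| * chi_rho(C) * conj(chi(C)) with |G| = 6 for each irreducible chi in the table:
  <chi_rho, chi_1> = (1/6)[1*(8)*conj(1) + 2*(2)*conj(1) + 3*(0)*conj(1)]
      = (1/6)[(8) + (4) + (0)] = 12/6 = 2
  <chi_rho, chi_2> = (1/6)[1*(8)*conj(1) + 2*(2)*conj(1) + 3*(0)*conj(-1)]
      = (1/6)[(8) + (4) + (0)] = 12/6 = 2
  <chi_rho, chi_3> = (1/6)[1*(8)*conj(2) + 2*(2)*conj(-1) + 3*(0)*conj(0)]
      = (1/6)[(16) + (-4) + (0)] = 12/6 = 2
Dimension check: dim(rho) = sum (mult * dim) = 2*1 + 2*1 + 2*2 = 8 = chi_rho(e) = 8.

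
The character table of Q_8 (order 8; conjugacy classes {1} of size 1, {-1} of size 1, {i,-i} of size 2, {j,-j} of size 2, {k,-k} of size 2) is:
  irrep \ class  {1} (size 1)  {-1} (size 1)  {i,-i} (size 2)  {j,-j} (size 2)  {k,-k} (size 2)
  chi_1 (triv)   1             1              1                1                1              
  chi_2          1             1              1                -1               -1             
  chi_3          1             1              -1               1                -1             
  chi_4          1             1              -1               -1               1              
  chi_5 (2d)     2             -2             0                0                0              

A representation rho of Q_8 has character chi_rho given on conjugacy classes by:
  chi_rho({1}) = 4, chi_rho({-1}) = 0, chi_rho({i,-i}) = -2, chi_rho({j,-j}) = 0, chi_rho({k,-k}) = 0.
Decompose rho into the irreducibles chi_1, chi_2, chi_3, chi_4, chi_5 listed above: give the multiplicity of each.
Multiplicities: chi_1: 0, chi_2: 0, chi_3: 1, chi_4: 1, chi_5: 1.

Explanation: Use <chi_rho, chi> = (1/|G|) sum_C |C| * chi_rho(C) * conj(chi(C)) with |G| = 8 for each irreducible chi in the table:
  <chi_rho, chi_1> = (1/8)[1*(4)*conj(1) + 1*(0)*conj(1) + 2*(-2)*conj(1) + 2*(0)*conj(1) + 2*(0)*conj(1)]
      = (1/8)[(4) + (0) + (-4) + (0) + (0)] = 0/8 = 0
  <chi_rho, chi_2> = (1/8)[1*(4)*conj(1) + 1*(0)*conj(1) + 2*(-2)*conj(1) + 2*(0)*conj(-1) + 2*(0)*conj(-1)]
      = (1/8)[(4) + (0) + (-4) + (0) + (0)] = 0/8 = 0
  <chi_rho, chi_3> = (1/8)[1*(4)*conj(1) + 1*(0)*conj(1) + 2*(-2)*conj(-1) + 2*(0)*conj(1) + 2*(0)*conj(-1)]
      = (1/8)[(4) + (0) + (4) + (0) + (0)] = 8/8 = 1
  <chi_rho, chi_4> = (1/8)[1*(4)*conj(1) + 1*(0)*conj(1) + 2*(-2)*conj(-1) + 2*(0)*conj(-1) + 2*(0)*conj(1)]
      = (1/8)[(4) + (0) + (4) + (0) + (0)] = 8/8 = 1
  <chi_rho, chi_5> = (1/8)[1*(4)*conj(2) + 1*(0)*conj(-2) + 2*(-2)*conj(0) + 2*(0)*conj(0) + 2*(0)*conj(0)]
      = (1/8)[(8) + (0) + (0) + (0) + (0)] = 8/8 = 1
Dimension check: dim(rho) = sum (mult * dim) = 0*1 + 0*1 + 1*1 + 1*1 + 1*2 = 4 = chi_rho(e) = 4.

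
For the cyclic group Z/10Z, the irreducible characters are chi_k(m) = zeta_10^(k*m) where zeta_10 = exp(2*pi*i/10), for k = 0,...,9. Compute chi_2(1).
chi_2(1) = zeta_10^2 = exp(2*I*pi/5)

Why: chi_2(1) = zeta_10^(2*1) = zeta_10^2. Since zeta_10^10 = 1, this equals zeta_10^2 = exp(2*pi*i*2/10) = exp(2*I*pi/5).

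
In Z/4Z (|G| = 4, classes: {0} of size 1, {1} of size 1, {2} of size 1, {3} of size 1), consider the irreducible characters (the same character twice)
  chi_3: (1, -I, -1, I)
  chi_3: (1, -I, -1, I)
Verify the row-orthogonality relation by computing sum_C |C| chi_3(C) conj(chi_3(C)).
Sum = 4 = |G| = 4; so <chi_3, chi_3> = 1 (norm-1 confirms irreducibility).

Details: Compute term by term over conjugacy classes (|C| * chi_3(C) * conj(chi_3(C))):
  1*(1)*conj(1) + 1*(-I)*conj(-I) + 1*(-1)*conj(-1) + 1*(I)*conj(I)
  = (1) + (1) + (1) + (1)
  = 4.
(Exp terms are combined using exp(i*s)*conj(exp(i*t)) = exp(i*(s-t)), and sums of them are collapsed using the identity that for every m > 1 the m distinct m-th roots of unity sum to 0, e.g. 1 + exp(2*I*pi/3) + exp(-2*I*pi/3) = 0.)
Dividing by |G| = 4 gives 4/4 = 1, matching the row-orthogonality relation <chi_3, chi_3> = [chi_3 = chi_3].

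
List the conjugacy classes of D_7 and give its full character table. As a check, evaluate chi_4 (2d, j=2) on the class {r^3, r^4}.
Conjugacy classes: {e} of size 1, {r^1, r^6} of size 2, {r^2, r^5} of size 2, {r^3, r^4} of size 2, {s, sr, ..., sr^6} of size 7.
Character table:
  irrep \ class              {e} (size 1)  {r^1, r^6} (size 2)  {r^2, r^5} (size 2)  {r^3, r^4} (size 2)  {s, sr, ..., sr^6} (size 7)
  chi_1 (triv)               1             1                    1                    1                    1                          
  chi_2 (sign: r->1, s->-1)  1             1                    1                    1                    -1                         
  chi_3 (2d, j=1)            2             2*cos(2*pi/7)        -2*cos(3*pi/7)       -2*cos(pi/7)         0                          
  chi_4 (2d, j=2)            2             -2*cos(3*pi/7)       -2*cos(pi/7)         2*cos(2*pi/7)        0                          
  chi_5 (2d, j=3)            2             -2*cos(pi/7)         2*cos(2*pi/7)        -2*cos(3*pi/7)       0                          

Spot check: chi_4 (2d, j=2) on {r^3, r^4} = 2*cos(2*pi/7).

Derivation: D_7 has order 2*7 = 14 with 5 conjugacy classes, hence 5 irreducibles. Sum of squared dims 1 + 1 + 4 + 4 + 4 = 14 = |G|. Linear characters come from the abelianisation; the 2-dimensional irreps have character r^k -> 2*cos(2*pi*j*k/7), reflections -> 0.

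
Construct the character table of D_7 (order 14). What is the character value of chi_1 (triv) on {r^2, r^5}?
Conjugacy classes: {e} of size 1, {r^1, r^6} of size 2, {r^2, r^5} of size 2, {r^3, r^4} of size 2, {s, sr, ..., sr^6} of size 7.
Character table:
  irrep \ class              {e} (size 1)  {r^1, r^6} (size 2)  {r^2, r^5} (size 2)  {r^3, r^4} (size 2)  {s, sr, ..., sr^6} (size 7)
  chi_1 (triv)               1             1                    1                    1                    1                          
  chi_2 (sign: r->1, s->-1)  1             1                    1                    1                    -1                         
  chi_3 (2d, j=1)            2             2*cos(2*pi/7)        -2*cos(3*pi/7)       -2*cos(pi/7)         0                          
  chi_4 (2d, j=2)            2             -2*cos(3*pi/7)       -2*cos(pi/7)         2*cos(2*pi/7)        0                          
  chi_5 (2d, j=3)            2             -2*cos(pi/7)         2*cos(2*pi/7)        -2*cos(3*pi/7)       0                          

Spot check: chi_1 (triv) on {r^2, r^5} = 1.

Explanation: D_7 has order 2*7 = 14 with 5 conjugacy classes, hence 5 irreducibles. Sum of squared dims 1 + 1 + 4 + 4 + 4 = 14 = |G|. Linear characters come from the abelianisation; the 2-dimensional irreps have character r^k -> 2*cos(2*pi*j*k/7), reflections -> 0.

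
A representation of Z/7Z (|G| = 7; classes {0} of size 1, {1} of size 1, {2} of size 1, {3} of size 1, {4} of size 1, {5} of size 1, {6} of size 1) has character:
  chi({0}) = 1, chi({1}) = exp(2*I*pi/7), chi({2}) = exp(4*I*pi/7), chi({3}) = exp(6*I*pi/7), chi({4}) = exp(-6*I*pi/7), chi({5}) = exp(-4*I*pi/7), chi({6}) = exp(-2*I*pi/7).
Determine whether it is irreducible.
Irreducible: <chi, chi> = 1.

Solution. <chi, chi> = (1/|G|) sum_C |C| * |chi(C)|^2 = (1/7)[1*|1|^2 + 1*|exp(2*I*pi/7)|^2 + 1*|exp(4*I*pi/7)|^2 + 1*|exp(6*I*pi/7)|^2 + 1*|exp(-6*I*pi/7)|^2 + 1*|exp(-4*I*pi/7)|^2 + 1*|exp(-2*I*pi/7)|^2]
  = (1/7)[(1) + (1) + (1) + (1) + (1) + (1) + (1)] = 7/7 = 1.
(Exp terms are combined using exp(i*s)*conj(exp(i*t)) = exp(i*(s-t)), and sums of them are collapsed using the identity that for every m > 1 the m distinct m-th roots of unity sum to 0, e.g. 1 + exp(2*I*pi/3) + exp(-2*I*pi/3) = 0.)
A character is irreducible iff <chi, chi> = 1, so this representation is irreducible.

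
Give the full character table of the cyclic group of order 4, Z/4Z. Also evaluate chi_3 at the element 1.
Character table of Z/4Z (irreps indexed chi_0,...,chi_3 with chi_k(m) = zeta_4^(k*m), zeta_4 = exp(2*pi*i/4)):
  irrep \ class  {0} (size 1)  {1} (size 1)  {2} (size 1)  {3} (size 1)
  chi_0          1             1             1             1           
  chi_1          1             I             -1            -I          
  chi_2          1             -1            1             -1          
  chi_3          1             -I            -1            I           

Spot check: chi_3(1) = zeta_4^(3*1) = zeta_4^3 = -I.

Argument: Z/4Z is abelian, so all 4 irreducible complex representations are 1-dimensional. They are given by chi_k(m) = zeta_4^(k*m) for k = 0,...,3. Row orthogonality: sum_m chi_k(m) conj(chi_l(m)) = 4 * [k = l].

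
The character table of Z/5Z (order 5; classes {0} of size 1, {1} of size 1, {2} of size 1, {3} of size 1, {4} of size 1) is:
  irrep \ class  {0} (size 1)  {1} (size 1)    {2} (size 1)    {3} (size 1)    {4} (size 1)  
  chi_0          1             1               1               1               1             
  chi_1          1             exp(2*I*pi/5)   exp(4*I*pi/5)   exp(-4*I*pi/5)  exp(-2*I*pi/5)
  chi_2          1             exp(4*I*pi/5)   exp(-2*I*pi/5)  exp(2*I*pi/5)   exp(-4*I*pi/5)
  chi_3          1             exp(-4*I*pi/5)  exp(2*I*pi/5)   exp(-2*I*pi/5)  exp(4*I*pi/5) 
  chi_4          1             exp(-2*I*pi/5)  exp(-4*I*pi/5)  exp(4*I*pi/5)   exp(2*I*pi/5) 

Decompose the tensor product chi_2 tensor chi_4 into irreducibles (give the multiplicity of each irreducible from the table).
chi_2 tensor chi_4 = chi_1 (all other irreducibles have multiplicity 0).

Proof sketch: The character of a tensor product is the pointwise product (chi_2 * chi_4)(C) = chi_2(C) * chi_4(C):
  {0}: (1)*(1), {1}: (exp(4*I*pi/5))*(exp(-2*I*pi/5)), {2}: (exp(-2*I*pi/5))*(exp(-4*I*pi/5)), {3}: (exp(2*I*pi/5))*(exp(4*I*pi/5)), {4}: (exp(-4*I*pi/5))*(exp(2*I*pi/5))
so (chi_2 * chi_4) takes values
  {0} -> 1, {1} -> exp(2*I*pi/5), {2} -> exp(4*I*pi/5), {3} -> exp(-4*I*pi/5), {4} -> exp(-2*I*pi/5).
Now take the inner product of this character with each irreducible chi from the table, <chi_2*chi_4, chi> = (1/5) sum_C |C| (chi_2*chi_4)(C) conj(chi(C)):
  <chi_2*chi_4, chi_0> = (1/5)[1*(1)*conj(1) + 1*(exp(2*I*pi/5))*conj(1) + 1*(exp(4*I*pi/5))*conj(1) + 1*(exp(-4*I*pi/5))*conj(1) + 1*(exp(-2*I*pi/5))*conj(1)]
      = (1/5)[(1) + (exp(2*I*pi/5)) + (exp(4*I*pi/5)) + (exp(-4*I*pi/5)) + (exp(-2*I*pi/5))] = 0/5 = 0
  <chi_2*chi_4, chi_1> = (1/5)[1*(1)*conj(1) + 1*(exp(2*I*pi/5))*conj(exp(2*I*pi/5)) + 1*(exp(4*I*pi/5))*conj(exp(4*I*pi/5)) + 1*(exp(-4*I*pi/5))*conj(exp(-4*I*pi/5)) + 1*(exp(-2*I*pi/5))*conj(exp(-2*I*pi/5))]
      = (1/5)[(1) + (1) + (1) + (1) + (1)] = 5/5 = 1
  <chi_2*chi_4, chi_2> = (1/5)[1*(1)*conj(1) + 1*(exp(2*I*pi/5))*conj(exp(4*I*pi/5)) + 1*(exp(4*I*pi/5))*conj(exp(-2*I*pi/5)) + 1*(exp(-4*I*pi/5))*conj(exp(2*I*pi/5)) + 1*(exp(-2*I*pi/5))*conj(exp(-4*I*pi/5))]
      = (1/5)[(1) + (exp(-2*I*pi/5)) + (exp(-4*I*pi/5)) + (exp(4*I*pi/5)) + (exp(2*I*pi/5))] = 0/5 = 0
  <chi_2*chi_4, chi_3> = (1/5)[1*(1)*conj(1) + 1*(exp(2*I*pi/5))*conj(exp(-4*I*pi/5)) + 1*(exp(4*I*pi/5))*conj(exp(2*I*pi/5)) + 1*(exp(-4*I*pi/5))*conj(exp(-2*I*pi/5)) + 1*(exp(-2*I*pi/5))*conj(exp(4*I*pi/5))]
      = (1/5)[(1) + (exp(-4*I*pi/5)) + (exp(2*I*pi/5)) + (exp(-2*I*pi/5)) + (exp(4*I*pi/5))] = 0/5 = 0
  <chi_2*chi_4, chi_4> = (1/5)[1*(1)*conj(1) + 1*(exp(2*I*pi/5))*conj(exp(-2*I*pi/5)) + 1*(exp(4*I*pi/5))*conj(exp(-4*I*pi/5)) + 1*(exp(-4*I*pi/5))*conj(exp(4*I*pi/5)) + 1*(exp(-2*I*pi/5))*conj(exp(2*I*pi/5))]
      = (1/5)[(1) + (exp(4*I*pi/5)) + (exp(-2*I*pi/5)) + (exp(2*I*pi/5)) + (exp(-4*I*pi/5))] = 0/5 = 0
(Exp terms are combined using exp(i*s)*conj(exp(i*t)) = exp(i*(s-t)), and sums of them are collapsed using the identity that for every m > 1 the m distinct m-th roots of unity sum to 0, e.g. 1 + exp(2*I*pi/3) + exp(-2*I*pi/3) = 0.)
Hence the multiplicities are chi_1: 1. Dimension check: dim(chi_2)*dim(chi_4) = 1*1 = 1 and sum (mult * dim) = 1*1 = 1.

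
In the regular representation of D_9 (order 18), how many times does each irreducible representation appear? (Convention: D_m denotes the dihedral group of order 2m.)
Each irreducible V_i of dimension d_i appears with multiplicity d_i, i.e. rho_reg = (direct sum over all irreducibles V_i) d_i V_i. The irreducible dimensions for D_9 are 1, 1, 2, 2, 2, 2: 2 irreducibles of dimension 1, each with multiplicity 1; 4 irreducibles of dimension 2, each with multiplicity 2. Total dimension 2*1*1 + 4*2*2 = 18 = |G|.

Argument: General theorem: in the regular representation of a finite group G, each irreducible appears with multiplicity equal to its dimension. Check: dim(rho_reg) = sum d_i^2 = 1 + 1 + 4 + 4 + 4 + 4 = 18 = |G|.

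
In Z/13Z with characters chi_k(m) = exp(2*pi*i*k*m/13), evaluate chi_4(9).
chi_4(9) = zeta_13^36 = exp(-6*I*pi/13)

Details: chi_4(9) = zeta_13^(4*9) = zeta_13^36. Since zeta_13^13 = 1, this equals zeta_13^10 = exp(2*pi*i*10/13) = exp(-6*I*pi/13).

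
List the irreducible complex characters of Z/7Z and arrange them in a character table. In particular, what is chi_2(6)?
Character table of Z/7Z (irreps indexed chi_0,...,chi_6 with chi_k(m) = zeta_7^(k*m), zeta_7 = exp(2*pi*i/7)):
  irrep \ class  {0} (size 1)  {1} (size 1)    {2} (size 1)    {3} (size 1)    {4} (size 1)    {5} (size 1)    {6} (size 1)  
  chi_0          1             1               1               1               1               1               1             
  chi_1          1             exp(2*I*pi/7)   exp(4*I*pi/7)   exp(6*I*pi/7)   exp(-6*I*pi/7)  exp(-4*I*pi/7)  exp(-2*I*pi/7)
  chi_2          1             exp(4*I*pi/7)   exp(-6*I*pi/7)  exp(-2*I*pi/7)  exp(2*I*pi/7)   exp(6*I*pi/7)   exp(-4*I*pi/7)
  chi_3          1             exp(6*I*pi/7)   exp(-2*I*pi/7)  exp(4*I*pi/7)   exp(-4*I*pi/7)  exp(2*I*pi/7)   exp(-6*I*pi/7)
  chi_4          1             exp(-6*I*pi/7)  exp(2*I*pi/7)   exp(-4*I*pi/7)  exp(4*I*pi/7)   exp(-2*I*pi/7)  exp(6*I*pi/7) 
  chi_5          1             exp(-4*I*pi/7)  exp(6*I*pi/7)   exp(2*I*pi/7)   exp(-2*I*pi/7)  exp(-6*I*pi/7)  exp(4*I*pi/7) 
  chi_6          1             exp(-2*I*pi/7)  exp(-4*I*pi/7)  exp(-6*I*pi/7)  exp(6*I*pi/7)   exp(4*I*pi/7)   exp(2*I*pi/7) 

Spot check: chi_2(6) = zeta_7^(2*6) = zeta_7^12 = exp(-4*I*pi/7).

Z/7Z is abelian, so all 7 irreducible complex representations are 1-dimensional. They are given by chi_k(m) = zeta_7^(k*m) for k = 0,...,6. Row orthogonality: sum_m chi_k(m) conj(chi_l(m)) = 7 * [k = l].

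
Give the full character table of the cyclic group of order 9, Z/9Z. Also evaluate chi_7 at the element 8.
Character table of Z/9Z (irreps indexed chi_0,...,chi_8 with chi_k(m) = zeta_9^(k*m), zeta_9 = exp(2*pi*i/9)):
  irrep \ class  {0} (size 1)  {1} (size 1)    {2} (size 1)    {3} (size 1)    {4} (size 1)    {5} (size 1)    {6} (size 1)    {7} (size 1)    {8} (size 1)  
  chi_0          1             1               1               1               1               1               1               1               1             
  chi_1          1             exp(2*I*pi/9)   exp(4*I*pi/9)   exp(2*I*pi/3)   exp(8*I*pi/9)   exp(-8*I*pi/9)  exp(-2*I*pi/3)  exp(-4*I*pi/9)  exp(-2*I*pi/9)
  chi_2          1             exp(4*I*pi/9)   exp(8*I*pi/9)   exp(-2*I*pi/3)  exp(-2*I*pi/9)  exp(2*I*pi/9)   exp(2*I*pi/3)   exp(-8*I*pi/9)  exp(-4*I*pi/9)
  chi_3          1             exp(2*I*pi/3)   exp(-2*I*pi/3)  1               exp(2*I*pi/3)   exp(-2*I*pi/3)  1               exp(2*I*pi/3)   exp(-2*I*pi/3)
  chi_4          1             exp(8*I*pi/9)   exp(-2*I*pi/9)  exp(2*I*pi/3)   exp(-4*I*pi/9)  exp(4*I*pi/9)   exp(-2*I*pi/3)  exp(2*I*pi/9)   exp(-8*I*pi/9)
  chi_5          1             exp(-8*I*pi/9)  exp(2*I*pi/9)   exp(-2*I*pi/3)  exp(4*I*pi/9)   exp(-4*I*pi/9)  exp(2*I*pi/3)   exp(-2*I*pi/9)  exp(8*I*pi/9) 
  chi_6          1             exp(-2*I*pi/3)  exp(2*I*pi/3)   1               exp(-2*I*pi/3)  exp(2*I*pi/3)   1               exp(-2*I*pi/3)  exp(2*I*pi/3) 
  chi_7          1             exp(-4*I*pi/9)  exp(-8*I*pi/9)  exp(2*I*pi/3)   exp(2*I*pi/9)   exp(-2*I*pi/9)  exp(-2*I*pi/3)  exp(8*I*pi/9)   exp(4*I*pi/9) 
  chi_8          1             exp(-2*I*pi/9)  exp(-4*I*pi/9)  exp(-2*I*pi/3)  exp(-8*I*pi/9)  exp(8*I*pi/9)   exp(2*I*pi/3)   exp(4*I*pi/9)   exp(2*I*pi/9) 

Spot check: chi_7(8) = zeta_9^(7*8) = zeta_9^56 = exp(4*I*pi/9).

Solution. Z/9Z is abelian, so all 9 irreducible complex representations are 1-dimensional. They are given by chi_k(m) = zeta_9^(k*m) for k = 0,...,8. Row orthogonality: sum_m chi_k(m) conj(chi_l(m)) = 9 * [k = l].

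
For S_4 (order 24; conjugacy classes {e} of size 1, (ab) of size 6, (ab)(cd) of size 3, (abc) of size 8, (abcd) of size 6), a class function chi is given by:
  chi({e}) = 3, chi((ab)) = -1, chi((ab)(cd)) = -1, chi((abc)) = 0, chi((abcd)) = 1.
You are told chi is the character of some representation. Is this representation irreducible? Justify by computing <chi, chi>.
Irreducible: <chi, chi> = 1.

Derivation: <chi, chi> = (1/|G|) sum_C |C| * |chi(C)|^2 = (1/24)[1*|3|^2 + 6*|-1|^2 + 3*|-1|^2 + 8*|0|^2 + 6*|1|^2]
  = (1/24)[(9) + (6) + (3) + (0) + (6)] = 24/24 = 1.
A character is irreducible iff <chi, chi> = 1, so this representation is irreducible.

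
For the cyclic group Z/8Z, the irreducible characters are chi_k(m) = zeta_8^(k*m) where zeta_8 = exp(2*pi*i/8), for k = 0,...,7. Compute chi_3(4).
chi_3(4) = zeta_8^12 = -1

Why: chi_3(4) = zeta_8^(3*4) = zeta_8^12. Since zeta_8^8 = 1, this equals zeta_8^4 = exp(2*pi*i*4/8) = -1.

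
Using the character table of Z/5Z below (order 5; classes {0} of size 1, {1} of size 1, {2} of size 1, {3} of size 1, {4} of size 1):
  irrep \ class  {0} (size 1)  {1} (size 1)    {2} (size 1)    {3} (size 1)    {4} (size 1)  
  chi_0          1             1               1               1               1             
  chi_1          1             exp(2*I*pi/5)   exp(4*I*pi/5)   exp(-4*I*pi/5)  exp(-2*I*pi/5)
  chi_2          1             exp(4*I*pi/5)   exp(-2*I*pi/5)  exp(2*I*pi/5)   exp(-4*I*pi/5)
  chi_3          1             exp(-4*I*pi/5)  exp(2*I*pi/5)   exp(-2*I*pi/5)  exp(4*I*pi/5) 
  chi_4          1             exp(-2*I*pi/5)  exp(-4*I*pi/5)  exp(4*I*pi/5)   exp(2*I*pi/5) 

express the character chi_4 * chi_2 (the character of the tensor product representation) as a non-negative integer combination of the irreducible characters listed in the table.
chi_4 tensor chi_2 = chi_1 (all other irreducibles have multiplicity 0).

Justification: The character of a tensor product is the pointwise product (chi_4 * chi_2)(C) = chi_4(C) * chi_2(C):
  {0}: (1)*(1), {1}: (exp(-2*I*pi/5))*(exp(4*I*pi/5)), {2}: (exp(-4*I*pi/5))*(exp(-2*I*pi/5)), {3}: (exp(4*I*pi/5))*(exp(2*I*pi/5)), {4}: (exp(2*I*pi/5))*(exp(-4*I*pi/5))
so (chi_4 * chi_2) takes values
  {0} -> 1, {1} -> exp(2*I*pi/5), {2} -> exp(4*I*pi/5), {3} -> exp(-4*I*pi/5), {4} -> exp(-2*I*pi/5).
Now take the inner product of this character with each irreducible chi from the table, <chi_4*chi_2, chi> = (1/5) sum_C |C| (chi_4*chi_2)(C) conj(chi(C)):
  <chi_4*chi_2, chi_0> = (1/5)[1*(1)*conj(1) + 1*(exp(2*I*pi/5))*conj(1) + 1*(exp(4*I*pi/5))*conj(1) + 1*(exp(-4*I*pi/5))*conj(1) + 1*(exp(-2*I*pi/5))*conj(1)]
      = (1/5)[(1) + (exp(2*I*pi/5)) + (exp(4*I*pi/5)) + (exp(-4*I*pi/5)) + (exp(-2*I*pi/5))] = 0/5 = 0
  <chi_4*chi_2, chi_1> = (1/5)[1*(1)*conj(1) + 1*(exp(2*I*pi/5))*conj(exp(2*I*pi/5)) + 1*(exp(4*I*pi/5))*conj(exp(4*I*pi/5)) + 1*(exp(-4*I*pi/5))*conj(exp(-4*I*pi/5)) + 1*(exp(-2*I*pi/5))*conj(exp(-2*I*pi/5))]
      = (1/5)[(1) + (1) + (1) + (1) + (1)] = 5/5 = 1
  <chi_4*chi_2, chi_2> = (1/5)[1*(1)*conj(1) + 1*(exp(2*I*pi/5))*conj(exp(4*I*pi/5)) + 1*(exp(4*I*pi/5))*conj(exp(-2*I*pi/5)) + 1*(exp(-4*I*pi/5))*conj(exp(2*I*pi/5)) + 1*(exp(-2*I*pi/5))*conj(exp(-4*I*pi/5))]
      = (1/5)[(1) + (exp(-2*I*pi/5)) + (exp(-4*I*pi/5)) + (exp(4*I*pi/5)) + (exp(2*I*pi/5))] = 0/5 = 0
  <chi_4*chi_2, chi_3> = (1/5)[1*(1)*conj(1) + 1*(exp(2*I*pi/5))*conj(exp(-4*I*pi/5)) + 1*(exp(4*I*pi/5))*conj(exp(2*I*pi/5)) + 1*(exp(-4*I*pi/5))*conj(exp(-2*I*pi/5)) + 1*(exp(-2*I*pi/5))*conj(exp(4*I*pi/5))]
      = (1/5)[(1) + (exp(-4*I*pi/5)) + (exp(2*I*pi/5)) + (exp(-2*I*pi/5)) + (exp(4*I*pi/5))] = 0/5 = 0
  <chi_4*chi_2, chi_4> = (1/5)[1*(1)*conj(1) + 1*(exp(2*I*pi/5))*conj(exp(-2*I*pi/5)) + 1*(exp(4*I*pi/5))*conj(exp(-4*I*pi/5)) + 1*(exp(-4*I*pi/5))*conj(exp(4*I*pi/5)) + 1*(exp(-2*I*pi/5))*conj(exp(2*I*pi/5))]
      = (1/5)[(1) + (exp(4*I*pi/5)) + (exp(-2*I*pi/5)) + (exp(2*I*pi/5)) + (exp(-4*I*pi/5))] = 0/5 = 0
(Exp terms are combined using exp(i*s)*conj(exp(i*t)) = exp(i*(s-t)), and sums of them are collapsed using the identity that for every m > 1 the m distinct m-th roots of unity sum to 0, e.g. 1 + exp(2*I*pi/3) + exp(-2*I*pi/3) = 0.)
Hence the multiplicities are chi_1: 1. Dimension check: dim(chi_4)*dim(chi_2) = 1*1 = 1 and sum (mult * dim) = 1*1 = 1.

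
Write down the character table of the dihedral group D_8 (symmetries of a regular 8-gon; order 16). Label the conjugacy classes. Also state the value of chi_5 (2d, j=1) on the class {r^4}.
Conjugacy classes: {e} of size 1, {r^4} of size 1, {r^1, r^7} of size 2, {r^2, r^6} of size 2, {r^3, r^5} of size 2, {s, sr^2, ...} of size 4, {sr, sr^3, ...} of size 4.
Character table:
  irrep \ class              {e} (size 1)  {r^4} (size 1)  {r^1, r^7} (size 2)  {r^2, r^6} (size 2)  {r^3, r^5} (size 2)  {s, sr^2, ...} (size 4)  {sr, sr^3, ...} (size 4)
  chi_1 (triv)               1             1               1                    1                    1                    1                        1                       
  chi_2 (sign: r->1, s->-1)  1             1               1                    1                    1                    -1                       -1                      
  chi_3 (r->-1, s->1)        1             1               -1                   1                    -1                   1                        -1                      
  chi_4 (r->-1, s->-1)       1             1               -1                   1                    -1                   -1                       1                       
  chi_5 (2d, j=1)            2             -2              sqrt(2)              0                    -sqrt(2)             0                        0                       
  chi_6 (2d, j=2)            2             2               0                    -2                   0                    0                        0                       
  chi_7 (2d, j=3)            2             -2              -sqrt(2)             0                    sqrt(2)              0                        0                       

Spot check: chi_5 (2d, j=1) on {r^4} = -2.

Details: D_8 has order 2*8 = 16 with 7 conjugacy classes, hence 7 irreducibles. Sum of squared dims 1 + 1 + 1 + 1 + 4 + 4 + 4 = 16 = |G|. Linear characters come from the abelianisation; the 2-dimensional irreps have character r^k -> 2*cos(2*pi*j*k/8), reflections -> 0.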